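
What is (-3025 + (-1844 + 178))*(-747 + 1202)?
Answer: -2134405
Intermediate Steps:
(-3025 + (-1844 + 178))*(-747 + 1202) = (-3025 - 1666)*455 = -4691*455 = -2134405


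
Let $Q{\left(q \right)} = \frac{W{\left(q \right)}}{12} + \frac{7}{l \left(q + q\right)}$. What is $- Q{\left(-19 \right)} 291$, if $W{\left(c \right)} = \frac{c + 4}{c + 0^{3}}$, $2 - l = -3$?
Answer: $- \frac{3201}{380} \approx -8.4237$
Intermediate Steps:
$l = 5$ ($l = 2 - -3 = 2 + 3 = 5$)
$W{\left(c \right)} = \frac{4 + c}{c}$ ($W{\left(c \right)} = \frac{4 + c}{c + 0} = \frac{4 + c}{c}$)
$Q{\left(q \right)} = \frac{7}{10 q} + \frac{4 + q}{12 q}$ ($Q{\left(q \right)} = \frac{\frac{1}{q} \left(4 + q\right)}{12} + \frac{7}{5 \left(q + q\right)} = \frac{4 + q}{q} \frac{1}{12} + \frac{7}{5 \cdot 2 q} = \frac{4 + q}{12 q} + \frac{7}{10 q} = \frac{7}{10 q} + \frac{4 + q}{12 q}$)
$- Q{\left(-19 \right)} 291 = - \frac{62 + 5 \left(-19\right)}{60 \left(-19\right)} 291 = - \frac{\left(-1\right) \left(62 - 95\right)}{60 \cdot 19} \cdot 291 = - \frac{\left(-1\right) \left(-33\right)}{60 \cdot 19} \cdot 291 = \left(-1\right) \frac{11}{380} \cdot 291 = \left(- \frac{11}{380}\right) 291 = - \frac{3201}{380}$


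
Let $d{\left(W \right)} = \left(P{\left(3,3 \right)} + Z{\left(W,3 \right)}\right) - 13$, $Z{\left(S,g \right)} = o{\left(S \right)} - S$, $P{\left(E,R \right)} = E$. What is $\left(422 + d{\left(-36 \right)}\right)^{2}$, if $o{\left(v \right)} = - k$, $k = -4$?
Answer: $204304$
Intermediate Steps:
$o{\left(v \right)} = 4$ ($o{\left(v \right)} = \left(-1\right) \left(-4\right) = 4$)
$Z{\left(S,g \right)} = 4 - S$
$d{\left(W \right)} = -6 - W$ ($d{\left(W \right)} = \left(3 - \left(-4 + W\right)\right) - 13 = \left(7 - W\right) - 13 = -6 - W$)
$\left(422 + d{\left(-36 \right)}\right)^{2} = \left(422 - -30\right)^{2} = \left(422 + \left(-6 + 36\right)\right)^{2} = \left(422 + 30\right)^{2} = 452^{2} = 204304$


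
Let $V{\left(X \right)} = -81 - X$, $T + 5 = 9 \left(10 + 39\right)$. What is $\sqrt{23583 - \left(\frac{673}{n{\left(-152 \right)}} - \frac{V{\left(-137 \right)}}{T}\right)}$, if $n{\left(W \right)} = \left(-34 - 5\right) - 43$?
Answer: $\frac{\sqrt{1884660950742}}{8938} \approx 153.59$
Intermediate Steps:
$n{\left(W \right)} = -82$ ($n{\left(W \right)} = -39 - 43 = -82$)
$T = 436$ ($T = -5 + 9 \left(10 + 39\right) = -5 + 9 \cdot 49 = -5 + 441 = 436$)
$\sqrt{23583 - \left(\frac{673}{n{\left(-152 \right)}} - \frac{V{\left(-137 \right)}}{T}\right)} = \sqrt{23583 + \left(- \frac{673}{-82} + \frac{-81 - -137}{436}\right)} = \sqrt{23583 + \left(\left(-673\right) \left(- \frac{1}{82}\right) + \left(-81 + 137\right) \frac{1}{436}\right)} = \sqrt{23583 + \left(\frac{673}{82} + 56 \cdot \frac{1}{436}\right)} = \sqrt{23583 + \left(\frac{673}{82} + \frac{14}{109}\right)} = \sqrt{23583 + \frac{74505}{8938}} = \sqrt{\frac{210859359}{8938}} = \frac{\sqrt{1884660950742}}{8938}$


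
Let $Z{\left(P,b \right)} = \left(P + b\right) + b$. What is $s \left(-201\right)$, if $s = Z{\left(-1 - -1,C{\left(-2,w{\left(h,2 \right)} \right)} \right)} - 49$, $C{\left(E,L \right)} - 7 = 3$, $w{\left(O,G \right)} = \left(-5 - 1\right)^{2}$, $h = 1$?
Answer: $5829$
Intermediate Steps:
$w{\left(O,G \right)} = 36$ ($w{\left(O,G \right)} = \left(-6\right)^{2} = 36$)
$C{\left(E,L \right)} = 10$ ($C{\left(E,L \right)} = 7 + 3 = 10$)
$Z{\left(P,b \right)} = P + 2 b$
$s = -29$ ($s = \left(\left(-1 - -1\right) + 2 \cdot 10\right) - 49 = \left(\left(-1 + 1\right) + 20\right) - 49 = \left(0 + 20\right) - 49 = 20 - 49 = -29$)
$s \left(-201\right) = \left(-29\right) \left(-201\right) = 5829$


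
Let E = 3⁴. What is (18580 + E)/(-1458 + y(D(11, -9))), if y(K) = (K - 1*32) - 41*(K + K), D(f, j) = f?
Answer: -18661/2381 ≈ -7.8375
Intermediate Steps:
E = 81
y(K) = -32 - 81*K (y(K) = (K - 32) - 41*2*K = (-32 + K) - 82*K = -32 - 81*K)
(18580 + E)/(-1458 + y(D(11, -9))) = (18580 + 81)/(-1458 + (-32 - 81*11)) = 18661/(-1458 + (-32 - 891)) = 18661/(-1458 - 923) = 18661/(-2381) = 18661*(-1/2381) = -18661/2381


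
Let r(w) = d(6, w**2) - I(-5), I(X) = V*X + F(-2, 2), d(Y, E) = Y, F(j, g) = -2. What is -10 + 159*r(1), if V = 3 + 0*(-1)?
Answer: 3647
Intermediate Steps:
V = 3 (V = 3 + 0 = 3)
I(X) = -2 + 3*X (I(X) = 3*X - 2 = -2 + 3*X)
r(w) = 23 (r(w) = 6 - (-2 + 3*(-5)) = 6 - (-2 - 15) = 6 - 1*(-17) = 6 + 17 = 23)
-10 + 159*r(1) = -10 + 159*23 = -10 + 3657 = 3647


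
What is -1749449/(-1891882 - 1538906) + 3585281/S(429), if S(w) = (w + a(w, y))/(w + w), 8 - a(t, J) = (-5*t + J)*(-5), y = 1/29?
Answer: -14574119706530033/48741205116 ≈ -2.9901e+5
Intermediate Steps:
y = 1/29 ≈ 0.034483
a(t, J) = 8 - 25*t + 5*J (a(t, J) = 8 - (-5*t + J)*(-5) = 8 - (J - 5*t)*(-5) = 8 - (-5*J + 25*t) = 8 + (-25*t + 5*J) = 8 - 25*t + 5*J)
S(w) = (237/29 - 24*w)/(2*w) (S(w) = (w + (8 - 25*w + 5*(1/29)))/(w + w) = (w + (8 - 25*w + 5/29))/((2*w)) = (w + (237/29 - 25*w))*(1/(2*w)) = (237/29 - 24*w)*(1/(2*w)) = (237/29 - 24*w)/(2*w))
-1749449/(-1891882 - 1538906) + 3585281/S(429) = -1749449/(-1891882 - 1538906) + 3585281/(-12 + (237/58)/429) = -1749449/(-3430788) + 3585281/(-12 + (237/58)*(1/429)) = -1749449*(-1/3430788) + 3585281/(-12 + 79/8294) = 1749449/3430788 + 3585281/(-99449/8294) = 1749449/3430788 + 3585281*(-8294/99449) = 1749449/3430788 - 4248045802/14207 = -14574119706530033/48741205116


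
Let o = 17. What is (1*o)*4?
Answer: 68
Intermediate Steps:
(1*o)*4 = (1*17)*4 = 17*4 = 68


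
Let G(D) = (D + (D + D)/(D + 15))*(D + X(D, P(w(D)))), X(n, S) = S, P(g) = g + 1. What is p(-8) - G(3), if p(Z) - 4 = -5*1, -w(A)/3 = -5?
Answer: -193/3 ≈ -64.333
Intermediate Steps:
w(A) = 15 (w(A) = -3*(-5) = 15)
P(g) = 1 + g
p(Z) = -1 (p(Z) = 4 - 5*1 = 4 - 5 = -1)
G(D) = (16 + D)*(D + 2*D/(15 + D)) (G(D) = (D + (D + D)/(D + 15))*(D + (1 + 15)) = (D + (2*D)/(15 + D))*(D + 16) = (D + 2*D/(15 + D))*(16 + D) = (16 + D)*(D + 2*D/(15 + D)))
p(-8) - G(3) = -1 - 3*(272 + 3² + 33*3)/(15 + 3) = -1 - 3*(272 + 9 + 99)/18 = -1 - 3*380/18 = -1 - 1*190/3 = -1 - 190/3 = -193/3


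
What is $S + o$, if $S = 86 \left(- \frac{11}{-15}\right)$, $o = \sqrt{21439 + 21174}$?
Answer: $\frac{946}{15} + \sqrt{42613} \approx 269.5$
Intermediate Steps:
$o = \sqrt{42613} \approx 206.43$
$S = \frac{946}{15}$ ($S = 86 \left(\left(-11\right) \left(- \frac{1}{15}\right)\right) = 86 \cdot \frac{11}{15} = \frac{946}{15} \approx 63.067$)
$S + o = \frac{946}{15} + \sqrt{42613}$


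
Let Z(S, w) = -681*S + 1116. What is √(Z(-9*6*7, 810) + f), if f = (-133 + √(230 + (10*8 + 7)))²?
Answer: √(276540 - 266*√317) ≈ 521.35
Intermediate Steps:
Z(S, w) = 1116 - 681*S
f = (-133 + √317)² (f = (-133 + √(230 + (80 + 7)))² = (-133 + √(230 + 87))² = (-133 + √317)² ≈ 13270.)
√(Z(-9*6*7, 810) + f) = √((1116 - 681*(-9*6)*7) + (133 - √317)²) = √((1116 - (-36774)*7) + (133 - √317)²) = √((1116 - 681*(-378)) + (133 - √317)²) = √((1116 + 257418) + (133 - √317)²) = √(258534 + (133 - √317)²)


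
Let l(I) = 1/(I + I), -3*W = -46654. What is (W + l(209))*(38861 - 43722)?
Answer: -94796183875/1254 ≈ -7.5595e+7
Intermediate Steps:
W = 46654/3 (W = -⅓*(-46654) = 46654/3 ≈ 15551.)
l(I) = 1/(2*I)
(W + l(209))*(38861 - 43722) = (46654/3 + (½)/209)*(38861 - 43722) = (46654/3 + (½)*(1/209))*(-4861) = (46654/3 + 1/418)*(-4861) = (19501375/1254)*(-4861) = -94796183875/1254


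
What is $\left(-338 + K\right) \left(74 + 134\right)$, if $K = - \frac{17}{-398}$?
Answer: $- \frac{13988728}{199} \approx -70295.0$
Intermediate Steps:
$K = \frac{17}{398}$ ($K = \left(-17\right) \left(- \frac{1}{398}\right) = \frac{17}{398} \approx 0.042714$)
$\left(-338 + K\right) \left(74 + 134\right) = \left(-338 + \frac{17}{398}\right) \left(74 + 134\right) = \left(- \frac{134507}{398}\right) 208 = - \frac{13988728}{199}$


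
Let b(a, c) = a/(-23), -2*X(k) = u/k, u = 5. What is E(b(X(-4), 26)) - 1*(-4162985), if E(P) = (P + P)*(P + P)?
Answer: 35235505065/8464 ≈ 4.1630e+6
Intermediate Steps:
X(k) = -5/(2*k)
b(a, c) = -a/23 (b(a, c) = a*(-1/23) = -a/23)
E(P) = 4*P² (E(P) = (2*P)*(2*P) = 4*P²)
E(b(X(-4), 26)) - 1*(-4162985) = 4*(-(-5)/(46*(-4)))² - 1*(-4162985) = 4*(-(-5)*(-1)/(46*4))² + 4162985 = 4*(-1/23*5/8)² + 4162985 = 4*(-5/184)² + 4162985 = 4*(25/33856) + 4162985 = 25/8464 + 4162985 = 35235505065/8464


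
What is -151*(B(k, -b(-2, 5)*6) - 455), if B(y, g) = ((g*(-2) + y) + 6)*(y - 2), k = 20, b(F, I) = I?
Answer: -165043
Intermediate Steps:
B(y, g) = (-2 + y)*(6 + y - 2*g) (B(y, g) = ((-2*g + y) + 6)*(-2 + y) = ((y - 2*g) + 6)*(-2 + y) = (6 + y - 2*g)*(-2 + y) = (-2 + y)*(6 + y - 2*g))
-151*(B(k, -b(-2, 5)*6) - 455) = -151*((-12 + 20² + 4*(-1*5*6) + 4*20 - 2*-1*5*6*20) - 455) = -151*((-12 + 400 + 4*(-5*6) + 80 - 2*(-5*6)*20) - 455) = -151*((-12 + 400 + 4*(-30) + 80 - 2*(-30)*20) - 455) = -151*((-12 + 400 - 120 + 80 + 1200) - 455) = -151*(1548 - 455) = -151*1093 = -165043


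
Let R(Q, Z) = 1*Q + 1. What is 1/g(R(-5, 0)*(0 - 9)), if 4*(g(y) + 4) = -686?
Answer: -2/351 ≈ -0.0056980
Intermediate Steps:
R(Q, Z) = 1 + Q (R(Q, Z) = Q + 1 = 1 + Q)
g(y) = -351/2 (g(y) = -4 + (1/4)*(-686) = -4 - 343/2 = -351/2)
1/g(R(-5, 0)*(0 - 9)) = 1/(-351/2) = -2/351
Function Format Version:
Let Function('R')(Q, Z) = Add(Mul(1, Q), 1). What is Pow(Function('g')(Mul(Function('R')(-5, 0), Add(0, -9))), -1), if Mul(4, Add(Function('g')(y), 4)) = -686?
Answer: Rational(-2, 351) ≈ -0.0056980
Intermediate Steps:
Function('R')(Q, Z) = Add(1, Q) (Function('R')(Q, Z) = Add(Q, 1) = Add(1, Q))
Function('g')(y) = Rational(-351, 2) (Function('g')(y) = Add(-4, Mul(Rational(1, 4), -686)) = Add(-4, Rational(-343, 2)) = Rational(-351, 2))
Pow(Function('g')(Mul(Function('R')(-5, 0), Add(0, -9))), -1) = Pow(Rational(-351, 2), -1) = Rational(-2, 351)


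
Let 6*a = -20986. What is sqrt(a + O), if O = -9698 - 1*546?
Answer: 5*I*sqrt(4947)/3 ≈ 117.22*I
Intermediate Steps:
a = -10493/3 (a = (1/6)*(-20986) = -10493/3 ≈ -3497.7)
O = -10244 (O = -9698 - 546 = -10244)
sqrt(a + O) = sqrt(-10493/3 - 10244) = sqrt(-41225/3) = 5*I*sqrt(4947)/3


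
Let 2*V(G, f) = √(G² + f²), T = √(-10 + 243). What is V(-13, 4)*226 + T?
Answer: √233 + 113*√185 ≈ 1552.2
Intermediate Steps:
T = √233 ≈ 15.264
V(G, f) = √(G² + f²)/2
V(-13, 4)*226 + T = (√((-13)² + 4²)/2)*226 + √233 = (√(169 + 16)/2)*226 + √233 = (√185/2)*226 + √233 = 113*√185 + √233 = √233 + 113*√185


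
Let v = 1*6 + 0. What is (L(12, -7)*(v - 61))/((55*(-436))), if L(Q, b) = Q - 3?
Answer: 9/436 ≈ 0.020642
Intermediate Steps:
L(Q, b) = -3 + Q
v = 6 (v = 6 + 0 = 6)
(L(12, -7)*(v - 61))/((55*(-436))) = ((-3 + 12)*(6 - 61))/((55*(-436))) = (9*(-55))/(-23980) = -495*(-1/23980) = 9/436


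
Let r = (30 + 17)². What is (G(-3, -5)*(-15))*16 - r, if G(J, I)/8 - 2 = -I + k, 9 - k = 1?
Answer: -31009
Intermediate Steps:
k = 8 (k = 9 - 1*1 = 9 - 1 = 8)
G(J, I) = 80 - 8*I (G(J, I) = 16 + 8*(-I + 8) = 16 + 8*(8 - I) = 16 + (64 - 8*I) = 80 - 8*I)
r = 2209 (r = 47² = 2209)
(G(-3, -5)*(-15))*16 - r = ((80 - 8*(-5))*(-15))*16 - 1*2209 = ((80 + 40)*(-15))*16 - 2209 = (120*(-15))*16 - 2209 = -1800*16 - 2209 = -28800 - 2209 = -31009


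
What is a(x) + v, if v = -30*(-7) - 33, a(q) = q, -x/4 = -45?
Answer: 357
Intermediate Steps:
x = 180 (x = -4*(-45) = 180)
v = 177 (v = 210 - 33 = 177)
a(x) + v = 180 + 177 = 357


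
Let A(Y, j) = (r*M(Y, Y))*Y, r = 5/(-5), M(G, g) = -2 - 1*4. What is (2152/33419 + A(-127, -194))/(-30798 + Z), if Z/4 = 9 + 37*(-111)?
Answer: 979351/60655485 ≈ 0.016146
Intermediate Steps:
M(G, g) = -6 (M(G, g) = -2 - 4 = -6)
r = -1 (r = 5*(-⅕) = -1)
A(Y, j) = 6*Y (A(Y, j) = (-1*(-6))*Y = 6*Y)
Z = -16392 (Z = 4*(9 + 37*(-111)) = 4*(9 - 4107) = 4*(-4098) = -16392)
(2152/33419 + A(-127, -194))/(-30798 + Z) = (2152/33419 + 6*(-127))/(-30798 - 16392) = (2152*(1/33419) - 762)/(-47190) = (2152/33419 - 762)*(-1/47190) = -25463126/33419*(-1/47190) = 979351/60655485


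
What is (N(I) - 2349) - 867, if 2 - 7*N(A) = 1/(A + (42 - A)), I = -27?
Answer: -945421/294 ≈ -3215.7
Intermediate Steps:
N(A) = 83/294 (N(A) = 2/7 - 1/(7*(A + (42 - A))) = 2/7 - 1/7/42 = 2/7 - 1/7*1/42 = 2/7 - 1/294 = 83/294)
(N(I) - 2349) - 867 = (83/294 - 2349) - 867 = -690523/294 - 867 = -945421/294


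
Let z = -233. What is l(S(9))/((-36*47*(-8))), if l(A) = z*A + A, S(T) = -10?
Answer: 145/846 ≈ 0.17139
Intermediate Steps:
l(A) = -232*A (l(A) = -233*A + A = -232*A)
l(S(9))/((-36*47*(-8))) = (-232*(-10))/((-36*47*(-8))) = 2320/((-1692*(-8))) = 2320/13536 = 2320*(1/13536) = 145/846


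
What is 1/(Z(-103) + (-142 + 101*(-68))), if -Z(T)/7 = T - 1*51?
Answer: -1/5932 ≈ -0.00016858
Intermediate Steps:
Z(T) = 357 - 7*T (Z(T) = -7*(T - 1*51) = -7*(T - 51) = -7*(-51 + T) = 357 - 7*T)
1/(Z(-103) + (-142 + 101*(-68))) = 1/((357 - 7*(-103)) + (-142 + 101*(-68))) = 1/((357 + 721) + (-142 - 6868)) = 1/(1078 - 7010) = 1/(-5932) = -1/5932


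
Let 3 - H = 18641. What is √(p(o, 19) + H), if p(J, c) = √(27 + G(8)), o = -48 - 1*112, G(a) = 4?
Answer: √(-18638 + √31) ≈ 136.5*I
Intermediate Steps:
o = -160 (o = -48 - 112 = -160)
H = -18638 (H = 3 - 1*18641 = 3 - 18641 = -18638)
p(J, c) = √31 (p(J, c) = √(27 + 4) = √31)
√(p(o, 19) + H) = √(√31 - 18638) = √(-18638 + √31)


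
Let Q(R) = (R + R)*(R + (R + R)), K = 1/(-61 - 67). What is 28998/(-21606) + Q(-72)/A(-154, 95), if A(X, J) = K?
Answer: -14336709345/3601 ≈ -3.9813e+6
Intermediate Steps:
K = -1/128 (K = 1/(-128) = -1/128 ≈ -0.0078125)
A(X, J) = -1/128
Q(R) = 6*R**2 (Q(R) = (2*R)*(R + 2*R) = (2*R)*(3*R) = 6*R**2)
28998/(-21606) + Q(-72)/A(-154, 95) = 28998/(-21606) + (6*(-72)**2)/(-1/128) = 28998*(-1/21606) + (6*5184)*(-128) = -4833/3601 + 31104*(-128) = -4833/3601 - 3981312 = -14336709345/3601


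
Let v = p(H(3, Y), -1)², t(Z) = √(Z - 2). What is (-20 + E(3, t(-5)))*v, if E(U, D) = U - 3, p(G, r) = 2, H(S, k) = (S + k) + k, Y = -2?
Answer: -80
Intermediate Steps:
H(S, k) = S + 2*k
t(Z) = √(-2 + Z)
E(U, D) = -3 + U
v = 4 (v = 2² = 4)
(-20 + E(3, t(-5)))*v = (-20 + (-3 + 3))*4 = (-20 + 0)*4 = -20*4 = -80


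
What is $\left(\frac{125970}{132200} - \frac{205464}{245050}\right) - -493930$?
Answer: $\frac{160011673539077}{323956100} \approx 4.9393 \cdot 10^{5}$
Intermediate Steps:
$\left(\frac{125970}{132200} - \frac{205464}{245050}\right) - -493930 = \left(125970 \cdot \frac{1}{132200} - \frac{102732}{122525}\right) + 493930 = \left(\frac{12597}{13220} - \frac{102732}{122525}\right) + 493930 = \frac{37066077}{323956100} + 493930 = \frac{160011673539077}{323956100}$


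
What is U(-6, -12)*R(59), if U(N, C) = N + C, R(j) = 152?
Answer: -2736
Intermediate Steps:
U(N, C) = C + N
U(-6, -12)*R(59) = (-12 - 6)*152 = -18*152 = -2736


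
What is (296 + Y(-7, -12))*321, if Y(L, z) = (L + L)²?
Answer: 157932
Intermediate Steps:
Y(L, z) = 4*L² (Y(L, z) = (2*L)² = 4*L²)
(296 + Y(-7, -12))*321 = (296 + 4*(-7)²)*321 = (296 + 4*49)*321 = (296 + 196)*321 = 492*321 = 157932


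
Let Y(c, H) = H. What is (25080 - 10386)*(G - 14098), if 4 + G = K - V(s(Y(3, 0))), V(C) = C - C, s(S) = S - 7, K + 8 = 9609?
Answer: -66137694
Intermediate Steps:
K = 9601 (K = -8 + 9609 = 9601)
s(S) = -7 + S
V(C) = 0
G = 9597 (G = -4 + (9601 - 1*0) = -4 + (9601 + 0) = -4 + 9601 = 9597)
(25080 - 10386)*(G - 14098) = (25080 - 10386)*(9597 - 14098) = 14694*(-4501) = -66137694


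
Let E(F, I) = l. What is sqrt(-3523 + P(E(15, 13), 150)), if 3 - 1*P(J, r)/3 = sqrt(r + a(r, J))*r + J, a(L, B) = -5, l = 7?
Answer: sqrt(-3535 - 450*sqrt(145)) ≈ 94.624*I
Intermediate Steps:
E(F, I) = 7
P(J, r) = 9 - 3*J - 3*r*sqrt(-5 + r) (P(J, r) = 9 - 3*(sqrt(r - 5)*r + J) = 9 - 3*(sqrt(-5 + r)*r + J) = 9 - 3*(r*sqrt(-5 + r) + J) = 9 - 3*(J + r*sqrt(-5 + r)) = 9 + (-3*J - 3*r*sqrt(-5 + r)) = 9 - 3*J - 3*r*sqrt(-5 + r))
sqrt(-3523 + P(E(15, 13), 150)) = sqrt(-3523 + (9 - 3*7 - 3*150*sqrt(-5 + 150))) = sqrt(-3523 + (9 - 21 - 3*150*sqrt(145))) = sqrt(-3523 + (9 - 21 - 450*sqrt(145))) = sqrt(-3523 + (-12 - 450*sqrt(145))) = sqrt(-3535 - 450*sqrt(145))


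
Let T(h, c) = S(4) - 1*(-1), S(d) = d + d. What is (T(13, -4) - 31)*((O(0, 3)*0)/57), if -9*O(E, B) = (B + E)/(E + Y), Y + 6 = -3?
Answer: 0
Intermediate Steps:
S(d) = 2*d
Y = -9 (Y = -6 - 3 = -9)
T(h, c) = 9 (T(h, c) = 2*4 - 1*(-1) = 8 + 1 = 9)
O(E, B) = -(B + E)/(9*(-9 + E)) (O(E, B) = -(B + E)/(9*(E - 9)) = -(B + E)/(9*(-9 + E)))
(T(13, -4) - 31)*((O(0, 3)*0)/57) = (9 - 31)*((((-1*3 - 1*0)/(9*(-9 + 0)))*0)/57) = -22*((1/9)*(-3 + 0)/(-9))*0/57 = -22*((1/9)*(-1/9)*(-3))*0/57 = -22*(1/27)*0/57 = -0/57 = -22*0 = 0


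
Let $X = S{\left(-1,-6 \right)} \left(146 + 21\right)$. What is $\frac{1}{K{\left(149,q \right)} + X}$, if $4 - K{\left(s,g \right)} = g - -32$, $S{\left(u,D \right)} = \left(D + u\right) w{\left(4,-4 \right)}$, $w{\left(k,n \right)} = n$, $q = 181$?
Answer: $\frac{1}{4467} \approx 0.00022386$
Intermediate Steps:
$S{\left(u,D \right)} = - 4 D - 4 u$ ($S{\left(u,D \right)} = \left(D + u\right) \left(-4\right) = - 4 D - 4 u$)
$K{\left(s,g \right)} = -28 - g$ ($K{\left(s,g \right)} = 4 - \left(g - -32\right) = 4 - \left(g + 32\right) = 4 - \left(32 + g\right) = -28 - g$)
$X = 4676$ ($X = \left(\left(-4\right) \left(-6\right) - -4\right) \left(146 + 21\right) = \left(24 + 4\right) 167 = 28 \cdot 167 = 4676$)
$\frac{1}{K{\left(149,q \right)} + X} = \frac{1}{\left(-28 - 181\right) + 4676} = \frac{1}{-209 + 4676} = \frac{1}{4467}$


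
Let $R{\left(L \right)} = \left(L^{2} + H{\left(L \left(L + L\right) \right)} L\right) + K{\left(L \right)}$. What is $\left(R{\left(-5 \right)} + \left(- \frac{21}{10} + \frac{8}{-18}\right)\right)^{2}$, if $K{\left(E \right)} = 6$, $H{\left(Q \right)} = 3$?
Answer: $\frac{1466521}{8100} \approx 181.05$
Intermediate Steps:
$R{\left(L \right)} = 6 + L^{2} + 3 L$ ($R{\left(L \right)} = \left(L^{2} + 3 L\right) + 6 = 6 + L^{2} + 3 L$)
$\left(R{\left(-5 \right)} + \left(- \frac{21}{10} + \frac{8}{-18}\right)\right)^{2} = \left(\left(6 + \left(-5\right)^{2} + 3 \left(-5\right)\right) + \left(- \frac{21}{10} + \frac{8}{-18}\right)\right)^{2} = \left(\left(6 + 25 - 15\right) + \left(\left(-21\right) \frac{1}{10} + 8 \left(- \frac{1}{18}\right)\right)\right)^{2} = \left(16 - \frac{229}{90}\right)^{2} = \left(\frac{1211}{90}\right)^{2} = \frac{1466521}{8100}$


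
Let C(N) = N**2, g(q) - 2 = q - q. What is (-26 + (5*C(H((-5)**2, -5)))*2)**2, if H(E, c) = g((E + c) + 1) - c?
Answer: 215296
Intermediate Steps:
g(q) = 2 (g(q) = 2 + (q - q) = 2 + 0 = 2)
H(E, c) = 2 - c
(-26 + (5*C(H((-5)**2, -5)))*2)**2 = (-26 + (5*(2 - 1*(-5))**2)*2)**2 = (-26 + (5*(2 + 5)**2)*2)**2 = (-26 + (5*7**2)*2)**2 = (-26 + (5*49)*2)**2 = (-26 + 245*2)**2 = (-26 + 490)**2 = 464**2 = 215296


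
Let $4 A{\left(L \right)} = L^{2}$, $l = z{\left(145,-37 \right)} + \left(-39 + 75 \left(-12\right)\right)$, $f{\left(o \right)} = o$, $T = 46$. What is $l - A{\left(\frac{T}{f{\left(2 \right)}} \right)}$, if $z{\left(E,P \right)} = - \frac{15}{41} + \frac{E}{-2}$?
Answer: $- \frac{187635}{164} \approx -1144.1$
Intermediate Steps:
$z{\left(E,P \right)} = - \frac{15}{41} - \frac{E}{2}$ ($z{\left(E,P \right)} = \left(-15\right) \frac{1}{41} + E \left(- \frac{1}{2}\right) = - \frac{15}{41} - \frac{E}{2}$)
$l = - \frac{82973}{82}$ ($l = \left(- \frac{15}{41} - \frac{145}{2}\right) + \left(-39 + 75 \left(-12\right)\right) = \left(- \frac{15}{41} - \frac{145}{2}\right) - 939 = - \frac{5975}{82} - 939 = - \frac{82973}{82} \approx -1011.9$)
$A{\left(L \right)} = \frac{L^{2}}{4}$
$l - A{\left(\frac{T}{f{\left(2 \right)}} \right)} = - \frac{82973}{82} - \frac{\left(\frac{46}{2}\right)^{2}}{4} = - \frac{82973}{82} - \frac{\left(46 \cdot \frac{1}{2}\right)^{2}}{4} = - \frac{82973}{82} - \frac{23^{2}}{4} = - \frac{82973}{82} - \frac{1}{4} \cdot 529 = - \frac{82973}{82} - \frac{529}{4} = - \frac{187635}{164}$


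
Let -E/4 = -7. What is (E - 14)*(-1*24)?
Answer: -336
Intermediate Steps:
E = 28 (E = -4*(-7) = 28)
(E - 14)*(-1*24) = (28 - 14)*(-1*24) = 14*(-24) = -336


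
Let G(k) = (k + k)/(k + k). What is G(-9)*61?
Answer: 61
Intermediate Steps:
G(k) = 1 (G(k) = (2*k)/((2*k)) = (2*k)*(1/(2*k)) = 1)
G(-9)*61 = 1*61 = 61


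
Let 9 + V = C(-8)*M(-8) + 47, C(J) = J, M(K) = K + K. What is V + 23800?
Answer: 23966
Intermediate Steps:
M(K) = 2*K
V = 166 (V = -9 + (-16*(-8) + 47) = -9 + (-8*(-16) + 47) = -9 + (128 + 47) = -9 + 175 = 166)
V + 23800 = 166 + 23800 = 23966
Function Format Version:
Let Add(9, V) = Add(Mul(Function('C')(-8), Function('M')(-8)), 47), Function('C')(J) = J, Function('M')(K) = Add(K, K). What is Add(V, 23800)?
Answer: 23966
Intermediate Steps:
Function('M')(K) = Mul(2, K)
V = 166 (V = Add(-9, Add(Mul(-8, Mul(2, -8)), 47)) = Add(-9, Add(Mul(-8, -16), 47)) = Add(-9, Add(128, 47)) = Add(-9, 175) = 166)
Add(V, 23800) = Add(166, 23800) = 23966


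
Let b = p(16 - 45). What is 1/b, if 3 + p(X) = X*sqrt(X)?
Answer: I/(-3*I + 29*sqrt(29)) ≈ -0.00012296 + 0.0064009*I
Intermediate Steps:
p(X) = -3 + X**(3/2) (p(X) = -3 + X*sqrt(X) = -3 + X**(3/2))
b = -3 - 29*I*sqrt(29) (b = -3 + (16 - 45)**(3/2) = -3 + (-29)**(3/2) = -3 - 29*I*sqrt(29) ≈ -3.0 - 156.17*I)
1/b = 1/(-3 - 29*I*sqrt(29))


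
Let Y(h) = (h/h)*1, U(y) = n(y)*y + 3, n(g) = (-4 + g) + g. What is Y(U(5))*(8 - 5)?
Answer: 3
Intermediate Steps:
n(g) = -4 + 2*g
U(y) = 3 + y*(-4 + 2*y) (U(y) = (-4 + 2*y)*y + 3 = y*(-4 + 2*y) + 3 = 3 + y*(-4 + 2*y))
Y(h) = 1 (Y(h) = 1*1 = 1)
Y(U(5))*(8 - 5) = 1*(8 - 5) = 1*3 = 3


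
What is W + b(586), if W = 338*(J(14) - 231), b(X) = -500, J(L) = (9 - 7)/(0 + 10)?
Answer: -392552/5 ≈ -78510.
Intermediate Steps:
J(L) = ⅕ (J(L) = 2/10 = 2*(⅒) = ⅕)
W = -390052/5 (W = 338*(⅕ - 231) = 338*(-1154/5) = -390052/5 ≈ -78010.)
W + b(586) = -390052/5 - 500 = -392552/5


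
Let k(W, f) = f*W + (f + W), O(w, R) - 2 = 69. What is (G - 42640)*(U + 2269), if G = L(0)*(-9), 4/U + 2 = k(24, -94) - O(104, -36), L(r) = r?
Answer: -232103463280/2399 ≈ -9.6750e+7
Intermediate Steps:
O(w, R) = 71 (O(w, R) = 2 + 69 = 71)
k(W, f) = W + f + W*f (k(W, f) = W*f + (W + f) = W + f + W*f)
U = -4/2399 (U = 4/(-2 + ((24 - 94 + 24*(-94)) - 1*71)) = 4/(-2 + ((24 - 94 - 2256) - 71)) = 4/(-2 + (-2326 - 71)) = 4/(-2 - 2397) = 4/(-2399) = 4*(-1/2399) = -4/2399 ≈ -0.0016674)
G = 0 (G = 0*(-9) = 0)
(G - 42640)*(U + 2269) = (0 - 42640)*(-4/2399 + 2269) = -42640*5443327/2399 = -232103463280/2399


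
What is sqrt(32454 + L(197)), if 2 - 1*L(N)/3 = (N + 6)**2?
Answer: I*sqrt(91167) ≈ 301.94*I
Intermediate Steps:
L(N) = 6 - 3*(6 + N)**2 (L(N) = 6 - 3*(N + 6)**2 = 6 - 3*(6 + N)**2)
sqrt(32454 + L(197)) = sqrt(32454 + (6 - 3*(6 + 197)**2)) = sqrt(32454 + (6 - 3*203**2)) = sqrt(32454 + (6 - 3*41209)) = sqrt(32454 + (6 - 123627)) = sqrt(32454 - 123621) = sqrt(-91167) = I*sqrt(91167)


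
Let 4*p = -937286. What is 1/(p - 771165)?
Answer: -2/2010973 ≈ -9.9454e-7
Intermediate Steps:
p = -468643/2 (p = (¼)*(-937286) = -468643/2 ≈ -2.3432e+5)
1/(p - 771165) = 1/(-468643/2 - 771165) = 1/(-2010973/2) = -2/2010973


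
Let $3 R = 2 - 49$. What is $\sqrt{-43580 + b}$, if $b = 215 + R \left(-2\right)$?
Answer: $\frac{i \sqrt{390003}}{3} \approx 208.17 i$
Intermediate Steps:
$R = - \frac{47}{3}$ ($R = \frac{2 - 49}{3} = \frac{1}{3} \left(-47\right) = - \frac{47}{3} \approx -15.667$)
$b = \frac{739}{3}$ ($b = 215 - - \frac{94}{3} = 215 + \frac{94}{3} = \frac{739}{3} \approx 246.33$)
$\sqrt{-43580 + b} = \sqrt{-43580 + \frac{739}{3}} = \sqrt{- \frac{130001}{3}} = \frac{i \sqrt{390003}}{3}$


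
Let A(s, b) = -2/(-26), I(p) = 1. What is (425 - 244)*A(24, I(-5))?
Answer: 181/13 ≈ 13.923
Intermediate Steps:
A(s, b) = 1/13 (A(s, b) = -2*(-1/26) = 1/13)
(425 - 244)*A(24, I(-5)) = (425 - 244)*(1/13) = 181*(1/13) = 181/13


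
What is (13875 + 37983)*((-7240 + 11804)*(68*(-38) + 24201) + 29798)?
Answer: 5117854922388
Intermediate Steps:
(13875 + 37983)*((-7240 + 11804)*(68*(-38) + 24201) + 29798) = 51858*(4564*(-2584 + 24201) + 29798) = 51858*(4564*21617 + 29798) = 51858*(98659988 + 29798) = 51858*98689786 = 5117854922388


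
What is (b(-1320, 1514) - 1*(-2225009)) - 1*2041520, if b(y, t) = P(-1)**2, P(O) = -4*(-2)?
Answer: 183553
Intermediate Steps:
P(O) = 8
b(y, t) = 64 (b(y, t) = 8**2 = 64)
(b(-1320, 1514) - 1*(-2225009)) - 1*2041520 = (64 - 1*(-2225009)) - 1*2041520 = (64 + 2225009) - 2041520 = 2225073 - 2041520 = 183553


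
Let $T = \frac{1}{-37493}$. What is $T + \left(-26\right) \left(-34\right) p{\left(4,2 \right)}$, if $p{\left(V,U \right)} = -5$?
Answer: $- \frac{165719061}{37493} \approx -4420.0$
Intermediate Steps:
$T = - \frac{1}{37493} \approx -2.6672 \cdot 10^{-5}$
$T + \left(-26\right) \left(-34\right) p{\left(4,2 \right)} = - \frac{1}{37493} + \left(-26\right) \left(-34\right) \left(-5\right) = - \frac{1}{37493} + 884 \left(-5\right) = - \frac{1}{37493} - 4420 = - \frac{165719061}{37493}$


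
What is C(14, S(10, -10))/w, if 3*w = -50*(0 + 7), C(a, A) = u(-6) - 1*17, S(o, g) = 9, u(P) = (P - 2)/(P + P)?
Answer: 7/50 ≈ 0.14000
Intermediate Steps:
u(P) = (-2 + P)/(2*P) (u(P) = (-2 + P)/((2*P)) = (-2 + P)*(1/(2*P)) = (-2 + P)/(2*P))
C(a, A) = -49/3 (C(a, A) = (½)*(-2 - 6)/(-6) - 1*17 = (½)*(-⅙)*(-8) - 17 = ⅔ - 17 = -49/3)
w = -350/3 (w = (-50*(0 + 7))/3 = (-50*7)/3 = (⅓)*(-350) = -350/3 ≈ -116.67)
C(14, S(10, -10))/w = -49/(3*(-350/3)) = -49/3*(-3/350) = 7/50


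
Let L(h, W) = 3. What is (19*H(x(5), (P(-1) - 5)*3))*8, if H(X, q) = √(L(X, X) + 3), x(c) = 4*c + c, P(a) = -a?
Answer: 152*√6 ≈ 372.32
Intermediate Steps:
x(c) = 5*c
H(X, q) = √6 (H(X, q) = √(3 + 3) = √6)
(19*H(x(5), (P(-1) - 5)*3))*8 = (19*√6)*8 = 152*√6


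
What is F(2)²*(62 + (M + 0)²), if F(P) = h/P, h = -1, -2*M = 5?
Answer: 273/16 ≈ 17.063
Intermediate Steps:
M = -5/2 (M = -½*5 = -5/2 ≈ -2.5000)
F(P) = -1/P
F(2)²*(62 + (M + 0)²) = (-1/2)²*(62 + (-5/2 + 0)²) = (-1*½)²*(62 + (-5/2)²) = (-½)²*(62 + 25/4) = (¼)*(273/4) = 273/16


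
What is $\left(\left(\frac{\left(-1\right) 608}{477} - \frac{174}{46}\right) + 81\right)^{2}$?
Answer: $\frac{694168916224}{120362841} \approx 5767.3$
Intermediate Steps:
$\left(\left(\frac{\left(-1\right) 608}{477} - \frac{174}{46}\right) + 81\right)^{2} = \left(\left(\left(-608\right) \frac{1}{477} - \frac{87}{23}\right) + 81\right)^{2} = \left(\left(- \frac{608}{477} - \frac{87}{23}\right) + 81\right)^{2} = \left(- \frac{55483}{10971} + 81\right)^{2} = \left(\frac{833168}{10971}\right)^{2} = \frac{694168916224}{120362841}$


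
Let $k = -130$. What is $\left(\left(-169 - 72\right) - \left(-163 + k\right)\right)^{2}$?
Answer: $2704$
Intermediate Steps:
$\left(\left(-169 - 72\right) - \left(-163 + k\right)\right)^{2} = \left(\left(-169 - 72\right) + \left(163 - -130\right)\right)^{2} = \left(-241 + \left(163 + 130\right)\right)^{2} = \left(-241 + 293\right)^{2} = 52^{2} = 2704$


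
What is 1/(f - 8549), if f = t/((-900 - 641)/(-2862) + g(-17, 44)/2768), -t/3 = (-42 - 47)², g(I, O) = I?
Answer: -2108417/112150290037 ≈ -1.8800e-5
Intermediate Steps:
t = -23763 (t = -3*(-42 - 47)² = -3*(-89)² = -3*7921 = -23763)
f = -94125433104/2108417 (f = -23763/((-900 - 641)/(-2862) - 17/2768) = -23763/(-1541*(-1/2862) - 17*1/2768) = -23763/(1541/2862 - 17/2768) = -23763/2108417/3961008 = -23763*3961008/2108417 = -94125433104/2108417 ≈ -44643.)
1/(f - 8549) = 1/(-94125433104/2108417 - 8549) = 1/(-112150290037/2108417) = -2108417/112150290037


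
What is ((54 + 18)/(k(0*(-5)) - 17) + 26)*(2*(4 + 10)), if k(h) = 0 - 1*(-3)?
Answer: 584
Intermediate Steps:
k(h) = 3 (k(h) = 0 + 3 = 3)
((54 + 18)/(k(0*(-5)) - 17) + 26)*(2*(4 + 10)) = ((54 + 18)/(3 - 17) + 26)*(2*(4 + 10)) = (72/(-14) + 26)*(2*14) = (72*(-1/14) + 26)*28 = (-36/7 + 26)*28 = (146/7)*28 = 584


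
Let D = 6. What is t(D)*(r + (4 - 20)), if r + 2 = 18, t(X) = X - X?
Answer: 0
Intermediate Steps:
t(X) = 0
r = 16 (r = -2 + 18 = 16)
t(D)*(r + (4 - 20)) = 0*(16 + (4 - 20)) = 0*(16 - 16) = 0*0 = 0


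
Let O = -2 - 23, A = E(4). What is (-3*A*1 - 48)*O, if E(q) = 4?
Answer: 1500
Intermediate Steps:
A = 4
O = -25
(-3*A*1 - 48)*O = (-3*4*1 - 48)*(-25) = (-12*1 - 48)*(-25) = (-12 - 48)*(-25) = -60*(-25) = 1500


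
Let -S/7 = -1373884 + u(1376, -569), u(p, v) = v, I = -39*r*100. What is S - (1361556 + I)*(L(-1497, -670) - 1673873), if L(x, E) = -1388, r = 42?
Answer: 2006563535487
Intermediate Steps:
I = -163800 (I = -39*42*100 = -1638*100 = -163800)
S = 9621171 (S = -7*(-1373884 - 569) = -7*(-1374453) = 9621171)
S - (1361556 + I)*(L(-1497, -670) - 1673873) = 9621171 - (1361556 - 163800)*(-1388 - 1673873) = 9621171 - 1197756*(-1675261) = 9621171 - 1*(-2006553914316) = 9621171 + 2006553914316 = 2006563535487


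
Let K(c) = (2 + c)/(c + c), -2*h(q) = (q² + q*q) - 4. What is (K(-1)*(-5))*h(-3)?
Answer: -35/2 ≈ -17.500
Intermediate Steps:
h(q) = 2 - q² (h(q) = -((q² + q*q) - 4)/2 = -((q² + q²) - 4)/2 = -(2*q² - 4)/2 = -(-4 + 2*q²)/2 = 2 - q²)
K(c) = (2 + c)/(2*c) (K(c) = (2 + c)/((2*c)) = (2 + c)*(1/(2*c)) = (2 + c)/(2*c))
(K(-1)*(-5))*h(-3) = (((½)*(2 - 1)/(-1))*(-5))*(2 - 1*(-3)²) = (((½)*(-1)*1)*(-5))*(2 - 1*9) = (-½*(-5))*(2 - 9) = (5/2)*(-7) = -35/2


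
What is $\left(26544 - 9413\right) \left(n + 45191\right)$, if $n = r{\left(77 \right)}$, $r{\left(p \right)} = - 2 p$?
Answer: $771528847$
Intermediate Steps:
$n = -154$ ($n = \left(-2\right) 77 = -154$)
$\left(26544 - 9413\right) \left(n + 45191\right) = \left(26544 - 9413\right) \left(-154 + 45191\right) = 17131 \cdot 45037 = 771528847$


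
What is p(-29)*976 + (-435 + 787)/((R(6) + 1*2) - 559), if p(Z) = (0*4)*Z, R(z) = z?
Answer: -352/551 ≈ -0.63884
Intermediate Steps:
p(Z) = 0 (p(Z) = 0*Z = 0)
p(-29)*976 + (-435 + 787)/((R(6) + 1*2) - 559) = 0*976 + (-435 + 787)/((6 + 1*2) - 559) = 0 + 352/((6 + 2) - 559) = 0 + 352/(8 - 559) = 0 + 352/(-551) = 0 + 352*(-1/551) = 0 - 352/551 = -352/551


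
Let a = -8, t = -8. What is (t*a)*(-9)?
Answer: -576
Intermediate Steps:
(t*a)*(-9) = -8*(-8)*(-9) = 64*(-9) = -576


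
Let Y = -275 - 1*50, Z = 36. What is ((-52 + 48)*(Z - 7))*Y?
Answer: 37700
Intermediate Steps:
Y = -325 (Y = -275 - 50 = -325)
((-52 + 48)*(Z - 7))*Y = ((-52 + 48)*(36 - 7))*(-325) = -4*29*(-325) = -116*(-325) = 37700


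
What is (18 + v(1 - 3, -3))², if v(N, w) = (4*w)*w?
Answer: 2916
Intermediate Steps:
v(N, w) = 4*w²
(18 + v(1 - 3, -3))² = (18 + 4*(-3)²)² = (18 + 4*9)² = (18 + 36)² = 54² = 2916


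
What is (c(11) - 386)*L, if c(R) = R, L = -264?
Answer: 99000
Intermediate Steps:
(c(11) - 386)*L = (11 - 386)*(-264) = -375*(-264) = 99000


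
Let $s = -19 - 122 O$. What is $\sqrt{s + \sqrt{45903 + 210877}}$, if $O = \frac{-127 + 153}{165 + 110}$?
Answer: $\frac{\sqrt{-92367 + 6050 \sqrt{64195}}}{55} \approx 21.822$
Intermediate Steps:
$O = \frac{26}{275} \approx 0.094545$
$s = - \frac{8397}{275}$ ($s = -19 - \frac{3172}{275} = - \frac{8397}{275} \approx -30.535$)
$\sqrt{s + \sqrt{45903 + 210877}} = \sqrt{- \frac{8397}{275} + \sqrt{45903 + 210877}} = \sqrt{- \frac{8397}{275} + \sqrt{256780}} = \sqrt{- \frac{8397}{275} + 2 \sqrt{64195}}$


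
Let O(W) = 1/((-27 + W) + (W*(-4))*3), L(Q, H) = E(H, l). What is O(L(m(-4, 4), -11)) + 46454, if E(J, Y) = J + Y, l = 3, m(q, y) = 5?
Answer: 2833695/61 ≈ 46454.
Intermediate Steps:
L(Q, H) = 3 + H (L(Q, H) = H + 3 = 3 + H)
O(W) = 1/(-27 - 11*W) (O(W) = 1/((-27 + W) - 4*W*3) = 1/((-27 + W) - 12*W) = 1/(-27 - 11*W))
O(L(m(-4, 4), -11)) + 46454 = -1/(27 + 11*(3 - 11)) + 46454 = -1/(27 + 11*(-8)) + 46454 = -1/(27 - 88) + 46454 = -1/(-61) + 46454 = -1*(-1/61) + 46454 = 1/61 + 46454 = 2833695/61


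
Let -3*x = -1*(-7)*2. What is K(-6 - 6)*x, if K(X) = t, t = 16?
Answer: -224/3 ≈ -74.667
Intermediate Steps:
x = -14/3 (x = -(-1*(-7))*2/3 = -7*2/3 = -⅓*14 = -14/3 ≈ -4.6667)
K(X) = 16
K(-6 - 6)*x = 16*(-14/3) = -224/3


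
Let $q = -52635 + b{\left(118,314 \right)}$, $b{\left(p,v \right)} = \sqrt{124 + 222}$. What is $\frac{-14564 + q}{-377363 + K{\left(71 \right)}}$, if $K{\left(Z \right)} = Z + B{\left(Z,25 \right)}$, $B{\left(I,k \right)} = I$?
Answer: $\frac{67199}{377221} - \frac{\sqrt{346}}{377221} \approx 0.17809$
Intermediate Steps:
$b{\left(p,v \right)} = \sqrt{346}$
$q = -52635 + \sqrt{346} \approx -52616.0$
$K{\left(Z \right)} = 2 Z$ ($K{\left(Z \right)} = Z + Z = 2 Z$)
$\frac{-14564 + q}{-377363 + K{\left(71 \right)}} = \frac{-14564 - \left(52635 - \sqrt{346}\right)}{-377363 + 2 \cdot 71} = \frac{-67199 + \sqrt{346}}{-377363 + 142} = \frac{-67199 + \sqrt{346}}{-377221} = \left(-67199 + \sqrt{346}\right) \left(- \frac{1}{377221}\right) = \frac{67199}{377221} - \frac{\sqrt{346}}{377221}$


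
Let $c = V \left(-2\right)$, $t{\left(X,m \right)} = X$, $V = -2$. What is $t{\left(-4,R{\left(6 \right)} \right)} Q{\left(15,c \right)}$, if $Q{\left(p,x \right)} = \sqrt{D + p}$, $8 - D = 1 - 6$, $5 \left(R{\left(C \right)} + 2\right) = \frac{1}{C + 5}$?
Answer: $- 8 \sqrt{7} \approx -21.166$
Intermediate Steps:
$R{\left(C \right)} = -2 + \frac{1}{5 \left(5 + C\right)}$ ($R{\left(C \right)} = -2 + \frac{1}{5 \left(C + 5\right)} = -2 + \frac{1}{5 \left(5 + C\right)}$)
$D = 13$ ($D = 8 - \left(1 - 6\right) = 8 - -5 = 8 + 5 = 13$)
$c = 4$ ($c = \left(-2\right) \left(-2\right) = 4$)
$Q{\left(p,x \right)} = \sqrt{13 + p}$
$t{\left(-4,R{\left(6 \right)} \right)} Q{\left(15,c \right)} = - 4 \sqrt{13 + 15} = - 4 \sqrt{28} = - 4 \cdot 2 \sqrt{7} = - 8 \sqrt{7}$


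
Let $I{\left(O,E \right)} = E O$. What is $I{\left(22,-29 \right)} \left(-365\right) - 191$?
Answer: $232679$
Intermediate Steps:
$I{\left(22,-29 \right)} \left(-365\right) - 191 = \left(-29\right) 22 \left(-365\right) - 191 = \left(-638\right) \left(-365\right) - 191 = 232870 - 191 = 232679$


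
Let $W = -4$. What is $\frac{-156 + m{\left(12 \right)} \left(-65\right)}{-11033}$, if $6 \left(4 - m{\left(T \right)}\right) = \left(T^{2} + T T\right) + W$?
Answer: $- \frac{7982}{33099} \approx -0.24116$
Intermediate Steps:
$m{\left(T \right)} = \frac{14}{3} - \frac{T^{2}}{3}$ ($m{\left(T \right)} = 4 - \frac{\left(T^{2} + T T\right) - 4}{6} = 4 - \frac{\left(T^{2} + T^{2}\right) - 4}{6} = 4 - \frac{2 T^{2} - 4}{6} = 4 - \frac{-4 + 2 T^{2}}{6} = 4 - \left(- \frac{2}{3} + \frac{T^{2}}{3}\right) = \frac{14}{3} - \frac{T^{2}}{3}$)
$\frac{-156 + m{\left(12 \right)} \left(-65\right)}{-11033} = \frac{-156 + \left(\frac{14}{3} - \frac{12^{2}}{3}\right) \left(-65\right)}{-11033} = \left(-156 + \left(\frac{14}{3} - 48\right) \left(-65\right)\right) \left(- \frac{1}{11033}\right) = \left(-156 - - \frac{8450}{3}\right) \left(- \frac{1}{11033}\right) = \left(-156 + \frac{8450}{3}\right) \left(- \frac{1}{11033}\right) = \frac{7982}{3} \left(- \frac{1}{11033}\right) = - \frac{7982}{33099}$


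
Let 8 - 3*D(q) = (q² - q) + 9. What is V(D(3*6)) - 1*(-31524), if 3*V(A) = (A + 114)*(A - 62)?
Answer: 833893/27 ≈ 30885.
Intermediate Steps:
D(q) = -⅓ - q²/3 + q/3 (D(q) = 8/3 - ((q² - q) + 9)/3 = 8/3 - (9 + q² - q)/3 = 8/3 + (-3 - q²/3 + q/3) = -⅓ - q²/3 + q/3)
V(A) = (-62 + A)*(114 + A)/3 (V(A) = ((A + 114)*(A - 62))/3 = ((114 + A)*(-62 + A))/3 = ((-62 + A)*(114 + A))/3 = (-62 + A)*(114 + A)/3)
V(D(3*6)) - 1*(-31524) = (-2356 + (-⅓ - (3*6)²/3 + (3*6)/3)²/3 + 52*(-⅓ - (3*6)²/3 + (3*6)/3)/3) - 1*(-31524) = (-2356 + (-⅓ - ⅓*18² + (⅓)*18)²/3 + 52*(-⅓ - ⅓*18² + (⅓)*18)/3) + 31524 = (-2356 + (-⅓ - ⅓*324 + 6)²/3 + 52*(-⅓ - ⅓*324 + 6)/3) + 31524 = (-2356 + (-⅓ - 108 + 6)²/3 + 52*(-⅓ - 108 + 6)/3) + 31524 = (-2356 + (-307/3)²/3 + (52/3)*(-307/3)) + 31524 = (-2356 + (⅓)*(94249/9) - 15964/9) + 31524 = (-2356 + 94249/27 - 15964/9) + 31524 = -17255/27 + 31524 = 833893/27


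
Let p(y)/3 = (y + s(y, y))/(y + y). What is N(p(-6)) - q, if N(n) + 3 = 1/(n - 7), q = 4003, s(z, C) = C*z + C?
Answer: -52079/13 ≈ -4006.1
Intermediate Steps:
s(z, C) = C + C*z
p(y) = 3*(y + y*(1 + y))/(2*y) (p(y) = 3*((y + y*(1 + y))/(y + y)) = 3*((y + y*(1 + y))/((2*y))) = 3*((y + y*(1 + y))*(1/(2*y))) = 3*((y + y*(1 + y))/(2*y)) = 3*(y + y*(1 + y))/(2*y))
N(n) = -3 + 1/(-7 + n) (N(n) = -3 + 1/(n - 7) = -3 + 1/(-7 + n))
N(p(-6)) - q = (22 - 3*(3 + (3/2)*(-6)))/(-7 + (3 + (3/2)*(-6))) - 1*4003 = (22 - 3*(3 - 9))/(-7 + (3 - 9)) - 4003 = (22 - 3*(-6))/(-7 - 6) - 4003 = (22 + 18)/(-13) - 4003 = -1/13*40 - 4003 = -40/13 - 4003 = -52079/13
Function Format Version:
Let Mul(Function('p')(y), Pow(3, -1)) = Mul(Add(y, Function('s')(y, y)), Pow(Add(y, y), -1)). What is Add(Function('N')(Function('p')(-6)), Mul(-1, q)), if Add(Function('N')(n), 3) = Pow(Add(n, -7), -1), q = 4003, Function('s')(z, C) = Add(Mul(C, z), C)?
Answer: Rational(-52079, 13) ≈ -4006.1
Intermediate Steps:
Function('s')(z, C) = Add(C, Mul(C, z))
Function('p')(y) = Mul(Rational(3, 2), Pow(y, -1), Add(y, Mul(y, Add(1, y)))) (Function('p')(y) = Mul(3, Mul(Add(y, Mul(y, Add(1, y))), Pow(Add(y, y), -1))) = Mul(3, Mul(Add(y, Mul(y, Add(1, y))), Pow(Mul(2, y), -1))) = Mul(3, Mul(Add(y, Mul(y, Add(1, y))), Mul(Rational(1, 2), Pow(y, -1)))) = Mul(3, Mul(Rational(1, 2), Pow(y, -1), Add(y, Mul(y, Add(1, y))))) = Mul(Rational(3, 2), Pow(y, -1), Add(y, Mul(y, Add(1, y)))))
Function('N')(n) = Add(-3, Pow(Add(-7, n), -1)) (Function('N')(n) = Add(-3, Pow(Add(n, -7), -1)) = Add(-3, Pow(Add(-7, n), -1)))
Add(Function('N')(Function('p')(-6)), Mul(-1, q)) = Add(Mul(Pow(Add(-7, Add(3, Mul(Rational(3, 2), -6))), -1), Add(22, Mul(-3, Add(3, Mul(Rational(3, 2), -6))))), Mul(-1, 4003)) = Add(Mul(Pow(Add(-7, Add(3, -9)), -1), Add(22, Mul(-3, Add(3, -9)))), -4003) = Add(Mul(Pow(Add(-7, -6), -1), Add(22, Mul(-3, -6))), -4003) = Add(Mul(Pow(-13, -1), Add(22, 18)), -4003) = Add(Mul(Rational(-1, 13), 40), -4003) = Add(Rational(-40, 13), -4003) = Rational(-52079, 13)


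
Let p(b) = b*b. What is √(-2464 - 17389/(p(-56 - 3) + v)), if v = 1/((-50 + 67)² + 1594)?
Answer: I*√26519730667185063/3277362 ≈ 49.689*I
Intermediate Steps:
p(b) = b²
v = 1/1883 (v = 1/(17² + 1594) = 1/(289 + 1594) = 1/1883 ≈ 0.00053107)
√(-2464 - 17389/(p(-56 - 3) + v)) = √(-2464 - 17389/((-56 - 3)² + 1/1883)) = √(-2464 - 17389/((-59)² + 1/1883)) = √(-2464 - 17389/(3481 + 1/1883)) = √(-2464 - 17389/6554724/1883) = √(-2464 - 17389*1883/6554724) = √(-2464 - 1*32743487/6554724) = √(-2464 - 32743487/6554724) = √(-16183583423/6554724) = I*√26519730667185063/3277362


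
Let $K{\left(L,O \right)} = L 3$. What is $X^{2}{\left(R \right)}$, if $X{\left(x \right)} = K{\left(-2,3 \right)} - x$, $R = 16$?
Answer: $484$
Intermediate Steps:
$K{\left(L,O \right)} = 3 L$
$X{\left(x \right)} = -6 - x$ ($X{\left(x \right)} = 3 \left(-2\right) - x = -6 - x$)
$X^{2}{\left(R \right)} = \left(-6 - 16\right)^{2} = \left(-22\right)^{2} = 484$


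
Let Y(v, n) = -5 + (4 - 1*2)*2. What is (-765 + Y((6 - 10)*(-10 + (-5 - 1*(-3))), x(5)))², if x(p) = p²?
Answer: 586756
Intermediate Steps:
Y(v, n) = -1 (Y(v, n) = -5 + (4 - 2)*2 = -5 + 2*2 = -5 + 4 = -1)
(-765 + Y((6 - 10)*(-10 + (-5 - 1*(-3))), x(5)))² = (-765 - 1)² = (-766)² = 586756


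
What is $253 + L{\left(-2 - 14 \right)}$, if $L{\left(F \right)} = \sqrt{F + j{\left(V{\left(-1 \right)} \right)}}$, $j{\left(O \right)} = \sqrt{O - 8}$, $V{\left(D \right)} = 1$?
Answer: $253 + \sqrt{-16 + i \sqrt{7}} \approx 253.33 + 4.0136 i$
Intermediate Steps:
$j{\left(O \right)} = \sqrt{-8 + O}$
$L{\left(F \right)} = \sqrt{F + i \sqrt{7}}$ ($L{\left(F \right)} = \sqrt{F + \sqrt{-8 + 1}} = \sqrt{F + \sqrt{-7}} = \sqrt{F + i \sqrt{7}}$)
$253 + L{\left(-2 - 14 \right)} = 253 + \sqrt{\left(-2 - 14\right) + i \sqrt{7}} = 253 + \sqrt{-16 + i \sqrt{7}}$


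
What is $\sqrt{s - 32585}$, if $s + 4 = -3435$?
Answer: $2 i \sqrt{9006} \approx 189.8 i$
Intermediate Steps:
$s = -3439$ ($s = -4 - 3435 = -3439$)
$\sqrt{s - 32585} = \sqrt{-3439 - 32585} = \sqrt{-36024} = 2 i \sqrt{9006}$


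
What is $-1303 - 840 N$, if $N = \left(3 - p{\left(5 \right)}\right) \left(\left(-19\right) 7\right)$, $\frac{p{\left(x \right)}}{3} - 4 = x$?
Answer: $-2682583$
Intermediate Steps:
$p{\left(x \right)} = 12 + 3 x$
$N = 3192$ ($N = \left(3 - \left(12 + 3 \cdot 5\right)\right) \left(\left(-19\right) 7\right) = \left(3 - \left(12 + 15\right)\right) \left(-133\right) = \left(3 - 27\right) \left(-133\right) = \left(-24\right) \left(-133\right) = 3192$)
$-1303 - 840 N = -1303 - 2681280 = -2682583$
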